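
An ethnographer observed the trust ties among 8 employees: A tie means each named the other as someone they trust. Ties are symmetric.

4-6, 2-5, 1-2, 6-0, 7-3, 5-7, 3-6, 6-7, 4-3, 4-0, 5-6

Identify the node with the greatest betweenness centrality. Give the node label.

5

Unnormalized betweenness of each node: 0:0, 1:0, 2:6, 3:1/2, 4:1/2, 5:10, 6:19/2, 7:3/2.
5 has the largest value, 10, making it the main broker — the node through which the most shortest paths run.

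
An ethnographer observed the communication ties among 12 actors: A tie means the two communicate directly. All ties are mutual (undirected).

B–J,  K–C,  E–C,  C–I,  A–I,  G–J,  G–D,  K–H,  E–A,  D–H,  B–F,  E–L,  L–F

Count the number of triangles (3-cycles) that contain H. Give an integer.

0

H's neighbors are D and K, but none of them are tied to each other, so no triangle contains H.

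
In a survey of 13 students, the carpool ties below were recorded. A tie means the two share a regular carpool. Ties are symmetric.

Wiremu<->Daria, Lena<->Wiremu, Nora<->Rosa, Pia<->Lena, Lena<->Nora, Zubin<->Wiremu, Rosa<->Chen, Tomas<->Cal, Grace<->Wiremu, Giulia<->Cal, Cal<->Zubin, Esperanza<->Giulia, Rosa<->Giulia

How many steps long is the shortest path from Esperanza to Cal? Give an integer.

One shortest route is Esperanza – Giulia – Cal, which uses 2 edges, and Esperanza and Cal are not directly tied, so nothing shorter exists. So d(Esperanza,Cal) = 2.

2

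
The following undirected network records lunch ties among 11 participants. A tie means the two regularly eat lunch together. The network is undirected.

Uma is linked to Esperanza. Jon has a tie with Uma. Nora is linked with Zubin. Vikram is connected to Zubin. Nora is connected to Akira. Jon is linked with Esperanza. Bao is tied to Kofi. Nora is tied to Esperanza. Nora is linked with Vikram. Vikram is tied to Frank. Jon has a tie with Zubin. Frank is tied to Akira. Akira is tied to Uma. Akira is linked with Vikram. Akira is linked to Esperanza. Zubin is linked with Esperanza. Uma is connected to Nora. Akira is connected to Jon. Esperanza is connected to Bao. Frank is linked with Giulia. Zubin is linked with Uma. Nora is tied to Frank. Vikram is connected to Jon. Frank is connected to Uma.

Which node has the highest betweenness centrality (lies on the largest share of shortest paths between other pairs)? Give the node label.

Unnormalized betweenness of each node: Akira:229/60, Bao:9, Esperanza:82/5, Frank:46/5, Giulia:0, Jon:23/20, Kofi:0, Nora:229/60, Uma:56/15, Vikram:26/15, Zubin:23/20.
Esperanza has the largest value, 82/5, making it the main broker — the node through which the most shortest paths run.

Esperanza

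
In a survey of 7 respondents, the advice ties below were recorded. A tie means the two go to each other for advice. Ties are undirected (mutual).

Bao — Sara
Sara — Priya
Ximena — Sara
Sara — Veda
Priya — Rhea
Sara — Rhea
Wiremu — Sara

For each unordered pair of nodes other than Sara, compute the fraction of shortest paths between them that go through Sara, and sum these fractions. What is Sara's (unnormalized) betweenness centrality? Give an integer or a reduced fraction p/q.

Pairs whose geodesics pass through Sara — Bao–Priya: 1; Bao–Ximena: 1; Bao–Rhea: 1; Bao–Wiremu: 1; Bao–Veda: 1; Priya–Ximena: 1; Priya–Wiremu: 1; Priya–Veda: 1; Ximena–Rhea: 1; Ximena–Wiremu: 1; Ximena–Veda: 1; Rhea–Wiremu: 1; Rhea–Veda: 1; Wiremu–Veda: 1.
All other pairs contribute 0.
Summing the contributions gives betweenness(Sara) = 14.

14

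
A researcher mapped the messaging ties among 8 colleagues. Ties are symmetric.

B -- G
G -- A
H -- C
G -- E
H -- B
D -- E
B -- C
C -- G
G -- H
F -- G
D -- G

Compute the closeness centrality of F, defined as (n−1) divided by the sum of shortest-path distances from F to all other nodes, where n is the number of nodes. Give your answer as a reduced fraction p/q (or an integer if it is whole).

7/13

Distances from F: A:2, B:2, C:2, D:2, E:2, G:1, H:2. Sum = 13.
n = 8, so closeness = 7/13.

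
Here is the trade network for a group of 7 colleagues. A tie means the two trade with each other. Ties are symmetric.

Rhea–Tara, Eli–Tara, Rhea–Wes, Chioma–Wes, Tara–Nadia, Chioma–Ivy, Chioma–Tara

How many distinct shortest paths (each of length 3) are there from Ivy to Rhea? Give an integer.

The shortest distance is 3. The length-3 paths are: Ivy–Chioma–Wes–Rhea; Ivy–Chioma–Tara–Rhea.
That gives 2 distinct shortest paths.

2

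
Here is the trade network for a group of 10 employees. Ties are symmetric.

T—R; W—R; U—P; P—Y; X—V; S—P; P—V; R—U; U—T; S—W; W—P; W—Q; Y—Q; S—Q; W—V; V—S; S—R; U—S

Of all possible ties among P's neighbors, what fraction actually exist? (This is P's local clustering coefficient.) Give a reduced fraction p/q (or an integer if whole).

2/5

P's neighbors: S, U, V, W, and Y (k = 5).
Possible neighbor pairs: C(5,2) = 10. Edges among them: S–U, S–V, S–W, V–W → e = 4.
Clustering(P) = 4/10 = 2/5.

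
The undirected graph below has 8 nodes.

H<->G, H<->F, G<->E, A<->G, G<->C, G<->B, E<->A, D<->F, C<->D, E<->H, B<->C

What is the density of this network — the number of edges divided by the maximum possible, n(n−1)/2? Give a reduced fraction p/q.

There are 11 edges and 8 nodes, so the maximum possible is C(8,2) = 28.
Density = 11/28.

11/28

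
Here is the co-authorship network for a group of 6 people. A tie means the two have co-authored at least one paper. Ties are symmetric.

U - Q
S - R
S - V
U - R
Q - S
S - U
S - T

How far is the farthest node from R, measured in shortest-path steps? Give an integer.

Distances from R: Q:2, S:1, T:2, U:1, V:2.
The largest is 2 (to T, V, and Q), so the eccentricity of R is 2.

2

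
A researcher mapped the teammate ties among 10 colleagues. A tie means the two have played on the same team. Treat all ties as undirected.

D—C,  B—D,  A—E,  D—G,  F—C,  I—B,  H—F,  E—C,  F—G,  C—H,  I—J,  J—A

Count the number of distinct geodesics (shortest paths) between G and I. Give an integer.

1

The shortest distance is 3, and the only length-3 path is G–D–B–I. So there is exactly 1 shortest path.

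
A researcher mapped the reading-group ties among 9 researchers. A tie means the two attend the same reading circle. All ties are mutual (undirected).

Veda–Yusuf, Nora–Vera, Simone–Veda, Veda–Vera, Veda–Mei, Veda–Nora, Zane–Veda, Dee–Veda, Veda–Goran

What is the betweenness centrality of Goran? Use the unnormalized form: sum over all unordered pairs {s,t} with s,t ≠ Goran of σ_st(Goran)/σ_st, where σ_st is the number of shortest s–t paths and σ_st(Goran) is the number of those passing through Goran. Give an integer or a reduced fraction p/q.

No shortest path between any pair of other nodes passes through Goran.
Summing the contributions gives betweenness(Goran) = 0.

0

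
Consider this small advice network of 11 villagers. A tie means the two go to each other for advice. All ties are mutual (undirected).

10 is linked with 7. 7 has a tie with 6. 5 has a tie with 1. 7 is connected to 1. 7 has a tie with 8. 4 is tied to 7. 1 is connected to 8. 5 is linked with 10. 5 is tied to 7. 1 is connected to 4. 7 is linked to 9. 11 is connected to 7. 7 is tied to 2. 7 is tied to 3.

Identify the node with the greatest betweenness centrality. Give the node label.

Unnormalized betweenness of each node: 1:3/2, 2:0, 3:0, 4:0, 5:1/2, 6:0, 7:39, 8:0, 9:0, 10:0, 11:0.
7 has the largest value, 39, making it the main broker — the node through which the most shortest paths run.

7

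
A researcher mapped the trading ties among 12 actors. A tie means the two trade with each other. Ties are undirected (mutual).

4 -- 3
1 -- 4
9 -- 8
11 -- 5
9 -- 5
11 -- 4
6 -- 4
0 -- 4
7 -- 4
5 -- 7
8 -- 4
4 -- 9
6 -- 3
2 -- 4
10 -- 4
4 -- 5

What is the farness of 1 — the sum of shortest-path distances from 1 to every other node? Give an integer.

21

Distances from 1: 0:2, 2:2, 3:2, 4:1, 5:2, 6:2, 7:2, 8:2, 9:2, 10:2, 11:2.
Sum = 2 + 2 + 2 + 1 + 2 + 2 + 2 + 2 + 2 + 2 + 2 = 21.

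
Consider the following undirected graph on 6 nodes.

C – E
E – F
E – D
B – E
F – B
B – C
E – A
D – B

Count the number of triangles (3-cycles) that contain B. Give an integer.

3

B's neighbors: C, D, E, and F.
Neighbor pairs that are themselves tied: B–C–E; B–D–E; B–E–F. Each forms one triangle with B, for 3 in total.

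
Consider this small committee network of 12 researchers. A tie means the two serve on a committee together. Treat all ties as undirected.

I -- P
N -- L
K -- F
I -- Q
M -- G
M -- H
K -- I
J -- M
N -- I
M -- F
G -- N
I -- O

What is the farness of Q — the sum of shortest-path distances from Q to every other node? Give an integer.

32

Distances from Q: F:3, G:3, H:5, I:1, J:5, K:2, L:3, M:4, N:2, O:2, P:2.
Sum = 3 + 3 + 5 + 1 + 5 + 2 + 3 + 4 + 2 + 2 + 2 = 32.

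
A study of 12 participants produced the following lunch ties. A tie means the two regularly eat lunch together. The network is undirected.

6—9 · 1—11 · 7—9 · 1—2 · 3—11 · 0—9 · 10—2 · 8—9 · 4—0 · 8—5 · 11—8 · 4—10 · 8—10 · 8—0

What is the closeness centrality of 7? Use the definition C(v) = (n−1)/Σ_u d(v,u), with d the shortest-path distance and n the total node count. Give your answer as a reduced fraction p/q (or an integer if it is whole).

Distances from 7: 0:2, 1:4, 2:4, 3:4, 4:3, 5:3, 6:2, 8:2, 9:1, 10:3, 11:3. Sum = 31.
n = 12, so closeness = 11/31.

11/31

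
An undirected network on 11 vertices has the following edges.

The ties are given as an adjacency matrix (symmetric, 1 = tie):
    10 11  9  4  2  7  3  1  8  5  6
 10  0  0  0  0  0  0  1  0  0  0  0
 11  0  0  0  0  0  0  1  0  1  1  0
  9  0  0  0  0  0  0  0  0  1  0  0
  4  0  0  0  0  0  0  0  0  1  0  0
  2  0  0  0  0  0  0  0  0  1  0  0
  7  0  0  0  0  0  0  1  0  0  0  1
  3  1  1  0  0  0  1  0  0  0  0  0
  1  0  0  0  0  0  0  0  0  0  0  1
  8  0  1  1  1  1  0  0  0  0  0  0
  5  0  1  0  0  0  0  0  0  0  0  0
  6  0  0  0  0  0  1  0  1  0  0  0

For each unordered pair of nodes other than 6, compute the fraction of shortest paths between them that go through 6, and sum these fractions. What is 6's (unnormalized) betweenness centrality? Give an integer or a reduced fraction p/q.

Pairs whose geodesics pass through 6 — 10–1: 1; 11–1: 1; 9–1: 1; 4–1: 1; 2–1: 1; 7–1: 1; 3–1: 1; 1–8: 1; 1–5: 1.
All other pairs contribute 0.
Summing the contributions gives betweenness(6) = 9.

9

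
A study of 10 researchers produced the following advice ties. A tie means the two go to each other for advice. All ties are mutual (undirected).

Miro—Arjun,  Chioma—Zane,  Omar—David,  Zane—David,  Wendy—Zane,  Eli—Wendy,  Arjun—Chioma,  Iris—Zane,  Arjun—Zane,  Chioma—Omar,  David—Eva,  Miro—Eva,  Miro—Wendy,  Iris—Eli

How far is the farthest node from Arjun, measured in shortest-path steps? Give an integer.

Distances from Arjun: Chioma:1, David:2, Eli:3, Eva:2, Iris:2, Miro:1, Omar:2, Wendy:2, Zane:1.
The largest is 3 (to Eli), so the eccentricity of Arjun is 3.

3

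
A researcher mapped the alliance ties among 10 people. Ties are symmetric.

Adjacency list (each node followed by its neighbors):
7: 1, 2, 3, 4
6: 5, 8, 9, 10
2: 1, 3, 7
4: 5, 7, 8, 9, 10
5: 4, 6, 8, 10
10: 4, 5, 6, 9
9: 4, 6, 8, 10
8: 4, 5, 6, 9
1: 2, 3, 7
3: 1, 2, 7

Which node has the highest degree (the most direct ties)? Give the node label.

Degrees — 1:3, 2:3, 3:3, 4:5, 5:4, 6:4, 7:4, 8:4, 9:4, 10:4.
The maximum is 5, attained only by 4.

4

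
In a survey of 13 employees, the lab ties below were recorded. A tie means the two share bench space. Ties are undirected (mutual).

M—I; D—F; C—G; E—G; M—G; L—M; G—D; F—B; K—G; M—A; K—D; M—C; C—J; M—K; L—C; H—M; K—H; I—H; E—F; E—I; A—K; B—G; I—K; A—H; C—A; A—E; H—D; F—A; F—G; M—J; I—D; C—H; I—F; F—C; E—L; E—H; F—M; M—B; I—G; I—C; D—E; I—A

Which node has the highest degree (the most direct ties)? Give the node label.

Degrees — A:7, B:3, C:8, D:6, E:7, F:8, G:8, H:7, I:9, J:2, K:6, L:3, M:10.
The maximum is 10, attained only by M.

M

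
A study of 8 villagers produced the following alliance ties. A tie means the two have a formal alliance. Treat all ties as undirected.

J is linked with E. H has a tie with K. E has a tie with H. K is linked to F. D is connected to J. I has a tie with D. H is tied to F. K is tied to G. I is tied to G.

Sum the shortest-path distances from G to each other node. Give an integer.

14

Distances from G: D:2, E:3, F:2, H:2, I:1, J:3, K:1.
Sum = 2 + 3 + 2 + 2 + 1 + 3 + 1 = 14.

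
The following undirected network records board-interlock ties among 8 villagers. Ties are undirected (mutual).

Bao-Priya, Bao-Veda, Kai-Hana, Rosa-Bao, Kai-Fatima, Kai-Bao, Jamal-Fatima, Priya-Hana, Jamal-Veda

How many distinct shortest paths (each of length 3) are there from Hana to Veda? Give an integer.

2

The shortest distance is 3. The length-3 paths are: Hana–Kai–Bao–Veda; Hana–Priya–Bao–Veda.
That gives 2 distinct shortest paths.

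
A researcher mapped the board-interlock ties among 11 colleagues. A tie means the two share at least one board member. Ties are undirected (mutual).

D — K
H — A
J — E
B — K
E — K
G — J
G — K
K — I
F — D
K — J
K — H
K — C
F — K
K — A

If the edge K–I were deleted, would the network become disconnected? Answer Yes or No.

Without the K–I edge there is no alternate route between K and I, so the network disconnects. It is a bridge.

Yes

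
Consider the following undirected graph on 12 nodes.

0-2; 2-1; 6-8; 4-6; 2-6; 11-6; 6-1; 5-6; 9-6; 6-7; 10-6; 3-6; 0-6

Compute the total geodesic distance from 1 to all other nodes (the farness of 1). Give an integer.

20

Distances from 1: 0:2, 2:1, 3:2, 4:2, 5:2, 6:1, 7:2, 8:2, 9:2, 10:2, 11:2.
Sum = 2 + 1 + 2 + 2 + 2 + 1 + 2 + 2 + 2 + 2 + 2 = 20.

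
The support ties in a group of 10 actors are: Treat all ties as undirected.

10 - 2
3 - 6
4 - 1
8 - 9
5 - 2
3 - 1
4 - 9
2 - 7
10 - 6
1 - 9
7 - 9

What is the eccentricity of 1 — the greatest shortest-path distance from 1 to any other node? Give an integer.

4

Distances from 1: 2:3, 3:1, 4:1, 5:4, 6:2, 7:2, 8:2, 9:1, 10:3.
The largest is 4 (to 5), so the eccentricity of 1 is 4.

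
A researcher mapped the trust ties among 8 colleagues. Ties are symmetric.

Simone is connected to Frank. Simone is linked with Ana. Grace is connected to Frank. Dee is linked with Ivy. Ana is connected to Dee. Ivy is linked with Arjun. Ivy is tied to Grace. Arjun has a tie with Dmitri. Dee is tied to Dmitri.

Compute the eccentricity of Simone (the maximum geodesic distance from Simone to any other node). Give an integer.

Distances from Simone: Ana:1, Arjun:4, Dee:2, Dmitri:3, Frank:1, Grace:2, Ivy:3.
The largest is 4 (to Arjun), so the eccentricity of Simone is 4.

4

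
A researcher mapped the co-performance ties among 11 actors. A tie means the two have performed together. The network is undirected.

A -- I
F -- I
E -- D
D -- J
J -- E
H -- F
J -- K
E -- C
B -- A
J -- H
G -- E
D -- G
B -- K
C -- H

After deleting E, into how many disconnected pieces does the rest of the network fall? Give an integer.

1

E's neighbors (C, D, G, and J) remain reachable from one another through other ties, so the rest of the network stays in one piece.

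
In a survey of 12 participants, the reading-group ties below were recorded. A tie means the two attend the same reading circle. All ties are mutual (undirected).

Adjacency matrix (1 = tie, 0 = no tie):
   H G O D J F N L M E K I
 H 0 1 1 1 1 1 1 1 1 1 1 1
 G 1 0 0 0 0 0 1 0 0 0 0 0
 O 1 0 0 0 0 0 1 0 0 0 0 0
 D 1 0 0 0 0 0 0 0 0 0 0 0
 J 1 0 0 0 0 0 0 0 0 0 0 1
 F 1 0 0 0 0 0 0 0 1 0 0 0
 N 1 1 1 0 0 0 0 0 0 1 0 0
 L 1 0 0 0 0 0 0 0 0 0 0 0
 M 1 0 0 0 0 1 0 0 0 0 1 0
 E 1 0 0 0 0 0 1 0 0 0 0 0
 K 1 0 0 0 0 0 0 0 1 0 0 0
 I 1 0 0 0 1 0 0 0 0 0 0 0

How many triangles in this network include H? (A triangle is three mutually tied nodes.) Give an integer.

H's neighbors: D, E, F, G, I, J, K, L, M, N, and O.
Neighbor pairs that are themselves tied: H–E–N; H–F–M; H–G–N; H–I–J; H–K–M; H–N–O. Each forms one triangle with H, for 6 in total.

6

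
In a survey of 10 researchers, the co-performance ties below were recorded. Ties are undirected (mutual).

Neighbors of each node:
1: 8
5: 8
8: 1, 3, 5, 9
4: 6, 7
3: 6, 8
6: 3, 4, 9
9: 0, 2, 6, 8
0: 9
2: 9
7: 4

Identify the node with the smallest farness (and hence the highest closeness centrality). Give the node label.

Farness (sum of distances to all others) for each node — 0:23, 1:25, 2:23, 3:19, 4:23, 5:25, 6:17, 7:31, 8:17, 9:15.
The smallest farness is 15, for 9, so 9 has the highest closeness.

9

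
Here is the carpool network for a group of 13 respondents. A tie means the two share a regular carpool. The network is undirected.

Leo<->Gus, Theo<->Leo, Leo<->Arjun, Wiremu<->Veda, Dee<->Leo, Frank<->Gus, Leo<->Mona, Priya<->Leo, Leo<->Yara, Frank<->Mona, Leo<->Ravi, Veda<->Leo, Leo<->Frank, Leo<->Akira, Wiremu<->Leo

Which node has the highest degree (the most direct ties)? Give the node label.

Leo

Degrees — Akira:1, Arjun:1, Dee:1, Frank:3, Gus:2, Leo:12, Mona:2, Priya:1, Ravi:1, Theo:1, Veda:2, Wiremu:2, Yara:1.
The maximum is 12, attained only by Leo.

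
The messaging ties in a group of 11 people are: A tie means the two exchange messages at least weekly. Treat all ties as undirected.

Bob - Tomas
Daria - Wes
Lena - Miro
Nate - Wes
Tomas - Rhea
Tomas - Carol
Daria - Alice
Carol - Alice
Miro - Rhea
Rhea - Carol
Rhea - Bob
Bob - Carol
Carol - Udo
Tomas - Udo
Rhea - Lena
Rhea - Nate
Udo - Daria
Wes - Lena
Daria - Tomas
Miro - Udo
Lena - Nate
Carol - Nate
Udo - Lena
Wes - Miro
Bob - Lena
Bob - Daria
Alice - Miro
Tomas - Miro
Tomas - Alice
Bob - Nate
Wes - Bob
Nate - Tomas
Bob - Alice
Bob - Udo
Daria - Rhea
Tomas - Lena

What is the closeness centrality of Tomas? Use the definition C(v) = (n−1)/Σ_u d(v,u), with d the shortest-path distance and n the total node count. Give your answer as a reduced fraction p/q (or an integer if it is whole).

Distances from Tomas: Alice:1, Bob:1, Carol:1, Daria:1, Lena:1, Miro:1, Nate:1, Rhea:1, Udo:1, Wes:2. Sum = 11.
n = 11, so closeness = 10/11.

10/11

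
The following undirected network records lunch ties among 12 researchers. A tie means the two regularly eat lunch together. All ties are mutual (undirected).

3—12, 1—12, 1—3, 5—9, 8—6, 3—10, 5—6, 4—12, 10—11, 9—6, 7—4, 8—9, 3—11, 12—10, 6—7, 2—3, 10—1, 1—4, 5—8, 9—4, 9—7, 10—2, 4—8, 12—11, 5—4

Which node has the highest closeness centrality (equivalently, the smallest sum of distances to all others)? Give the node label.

Farness (sum of distances to all others) for each node — 1:19, 2:32, 3:23, 4:17, 5:23, 6:29, 7:24, 8:23, 9:22, 10:23, 11:25, 12:18.
The smallest farness is 17, for 4, so 4 has the highest closeness.

4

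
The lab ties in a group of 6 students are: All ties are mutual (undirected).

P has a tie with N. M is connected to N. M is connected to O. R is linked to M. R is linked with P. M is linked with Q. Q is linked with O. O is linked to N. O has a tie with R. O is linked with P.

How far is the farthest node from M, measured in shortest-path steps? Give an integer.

2

Distances from M: N:1, O:1, P:2, Q:1, R:1.
The largest is 2 (to P), so the eccentricity of M is 2.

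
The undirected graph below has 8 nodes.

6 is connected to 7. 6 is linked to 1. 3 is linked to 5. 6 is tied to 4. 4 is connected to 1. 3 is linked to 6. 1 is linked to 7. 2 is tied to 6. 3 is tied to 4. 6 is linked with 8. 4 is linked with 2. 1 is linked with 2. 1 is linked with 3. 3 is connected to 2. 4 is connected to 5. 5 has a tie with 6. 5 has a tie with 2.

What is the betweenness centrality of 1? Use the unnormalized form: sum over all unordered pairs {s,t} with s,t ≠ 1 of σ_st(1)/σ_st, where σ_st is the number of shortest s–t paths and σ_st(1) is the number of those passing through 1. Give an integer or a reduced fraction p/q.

3/2

Pairs whose geodesics pass through 1 — 7–4: 1/2; 7–2: 1/2; 7–3: 1/2.
All other pairs contribute 0.
Summing the contributions gives betweenness(1) = 3/2.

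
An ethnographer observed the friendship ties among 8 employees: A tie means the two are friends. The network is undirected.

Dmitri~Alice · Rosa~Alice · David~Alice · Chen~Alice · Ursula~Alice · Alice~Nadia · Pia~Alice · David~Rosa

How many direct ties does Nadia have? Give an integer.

Nadia is directly tied to Alice. That is 1 neighbor, so the degree of Nadia is 1.

1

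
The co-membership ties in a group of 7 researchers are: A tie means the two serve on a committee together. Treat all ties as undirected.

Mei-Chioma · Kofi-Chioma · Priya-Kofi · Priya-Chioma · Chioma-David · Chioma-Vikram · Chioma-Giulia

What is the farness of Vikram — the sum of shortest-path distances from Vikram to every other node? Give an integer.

11

Distances from Vikram: Chioma:1, David:2, Giulia:2, Kofi:2, Mei:2, Priya:2.
Sum = 1 + 2 + 2 + 2 + 2 + 2 = 11.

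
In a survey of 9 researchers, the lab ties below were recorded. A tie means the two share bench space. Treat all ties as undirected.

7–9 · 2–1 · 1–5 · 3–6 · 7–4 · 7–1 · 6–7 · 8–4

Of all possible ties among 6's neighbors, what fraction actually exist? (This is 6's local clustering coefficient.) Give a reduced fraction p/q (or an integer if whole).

0

6's neighbors: 3 and 7 (k = 2).
Possible neighbor pairs: C(2,2) = 1. Edges among them: none → e = 0.
Clustering(6) = 0/1.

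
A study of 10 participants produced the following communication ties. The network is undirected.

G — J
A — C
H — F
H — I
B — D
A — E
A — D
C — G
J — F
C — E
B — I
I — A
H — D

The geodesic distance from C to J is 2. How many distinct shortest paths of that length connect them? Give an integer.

The shortest distance is 2, and the only length-2 path is C–G–J. So there is exactly 1 shortest path.

1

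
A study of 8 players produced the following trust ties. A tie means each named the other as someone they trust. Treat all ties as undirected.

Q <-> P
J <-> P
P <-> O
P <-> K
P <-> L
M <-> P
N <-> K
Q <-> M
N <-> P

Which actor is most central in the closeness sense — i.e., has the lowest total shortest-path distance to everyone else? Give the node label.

P

Farness (sum of distances to all others) for each node — J:13, K:12, L:13, M:12, N:12, O:13, P:7, Q:12.
The smallest farness is 7, for P, so P has the highest closeness.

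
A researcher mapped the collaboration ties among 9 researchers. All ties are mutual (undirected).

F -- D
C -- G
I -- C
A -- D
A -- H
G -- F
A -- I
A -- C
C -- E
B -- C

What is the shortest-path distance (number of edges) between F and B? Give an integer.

One shortest route is F – G – C – B, which uses 3 edges, and at distance 2 from F we only reach {A, C}, which does not include B. So d(F,B) = 3.

3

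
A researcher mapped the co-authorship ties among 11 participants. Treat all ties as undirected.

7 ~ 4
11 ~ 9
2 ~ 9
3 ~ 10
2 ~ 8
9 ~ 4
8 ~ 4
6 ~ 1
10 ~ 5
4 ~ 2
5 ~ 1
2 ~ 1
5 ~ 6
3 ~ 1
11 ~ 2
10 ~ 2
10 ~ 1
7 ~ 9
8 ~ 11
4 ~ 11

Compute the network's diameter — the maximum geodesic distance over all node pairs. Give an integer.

4

Eccentricity of each node (its greatest distance to any other): 1:3, 2:2, 3:4, 4:3, 5:4, 6:4, 7:4, 8:3, 9:3, 10:3, 11:3.
The maximum eccentricity is 4, realized for instance by the pair 5–7 via 5 – 1 – 2 – 4 – 7. So the diameter is 4.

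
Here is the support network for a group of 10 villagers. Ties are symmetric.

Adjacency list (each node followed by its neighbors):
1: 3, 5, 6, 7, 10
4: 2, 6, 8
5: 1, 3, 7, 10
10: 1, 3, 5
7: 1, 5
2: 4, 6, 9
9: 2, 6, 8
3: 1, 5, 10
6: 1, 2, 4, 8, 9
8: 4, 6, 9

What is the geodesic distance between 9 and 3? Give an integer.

One shortest route is 9 – 6 – 1 – 3, which uses 3 edges, and at distance 2 from 9 we only reach {1, 4}, which does not include 3. So d(9,3) = 3.

3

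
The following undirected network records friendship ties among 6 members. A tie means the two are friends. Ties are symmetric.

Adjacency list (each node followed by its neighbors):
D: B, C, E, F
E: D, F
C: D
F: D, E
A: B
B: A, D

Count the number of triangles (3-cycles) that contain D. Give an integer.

D's neighbors: B, C, E, and F.
Neighbor pairs that are themselves tied: D–E–F. Each forms one triangle with D, for 1 in total.

1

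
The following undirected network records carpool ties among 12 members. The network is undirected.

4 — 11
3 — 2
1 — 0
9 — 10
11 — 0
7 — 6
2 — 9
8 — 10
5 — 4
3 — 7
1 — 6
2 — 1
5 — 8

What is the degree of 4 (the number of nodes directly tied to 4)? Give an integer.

4 is directly tied to 5 and 11. That is 2 neighbors, so the degree of 4 is 2.

2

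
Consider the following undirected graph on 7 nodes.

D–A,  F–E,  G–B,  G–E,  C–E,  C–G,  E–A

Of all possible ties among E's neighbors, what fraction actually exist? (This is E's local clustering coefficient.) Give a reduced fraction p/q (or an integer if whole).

E's neighbors: A, C, F, and G (k = 4).
Possible neighbor pairs: C(4,2) = 6. Edges among them: C–G → e = 1.
Clustering(E) = 1/6.

1/6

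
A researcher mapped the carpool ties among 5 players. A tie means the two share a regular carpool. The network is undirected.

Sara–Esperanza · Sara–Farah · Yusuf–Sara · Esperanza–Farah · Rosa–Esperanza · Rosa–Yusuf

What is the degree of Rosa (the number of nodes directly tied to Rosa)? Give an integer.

2

Rosa is directly tied to Esperanza and Yusuf. That is 2 neighbors, so the degree of Rosa is 2.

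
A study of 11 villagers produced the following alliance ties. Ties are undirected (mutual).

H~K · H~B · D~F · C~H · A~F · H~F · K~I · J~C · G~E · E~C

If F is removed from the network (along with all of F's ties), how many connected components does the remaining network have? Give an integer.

3

Without F, the remaining ties split the others into: {B, C, E, G, H, I, J, K}; {A}; {D}.
That's 3 separate components.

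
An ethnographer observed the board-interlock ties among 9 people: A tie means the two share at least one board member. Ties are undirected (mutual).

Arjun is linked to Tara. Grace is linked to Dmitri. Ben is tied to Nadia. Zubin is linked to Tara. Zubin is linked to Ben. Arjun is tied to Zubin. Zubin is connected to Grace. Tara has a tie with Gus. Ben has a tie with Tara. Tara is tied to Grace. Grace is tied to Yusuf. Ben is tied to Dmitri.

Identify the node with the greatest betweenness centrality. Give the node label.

Unnormalized betweenness of each node: Arjun:0, Ben:9, Dmitri:4/3, Grace:9, Gus:0, Nadia:0, Tara:65/6, Yusuf:0, Zubin:23/6.
Tara has the largest value, 65/6, making it the main broker — the node through which the most shortest paths run.

Tara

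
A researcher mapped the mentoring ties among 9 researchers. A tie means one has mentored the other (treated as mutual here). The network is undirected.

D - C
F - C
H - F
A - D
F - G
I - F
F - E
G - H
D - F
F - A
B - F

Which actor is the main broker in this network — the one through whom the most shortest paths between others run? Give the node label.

F

Unnormalized betweenness of each node: A:0, B:0, C:0, D:1/2, E:0, F:49/2, G:0, H:0, I:0.
F has the largest value, 49/2, making it the main broker — the node through which the most shortest paths run.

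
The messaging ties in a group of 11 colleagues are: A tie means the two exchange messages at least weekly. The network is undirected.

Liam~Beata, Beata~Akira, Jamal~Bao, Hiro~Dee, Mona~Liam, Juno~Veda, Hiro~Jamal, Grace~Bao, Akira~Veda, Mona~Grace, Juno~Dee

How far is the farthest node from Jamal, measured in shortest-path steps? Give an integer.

5

Distances from Jamal: Akira:5, Bao:1, Beata:5, Dee:2, Grace:2, Hiro:1, Juno:3, Liam:4, Mona:3, Veda:4.
The largest is 5 (to Akira and Beata), so the eccentricity of Jamal is 5.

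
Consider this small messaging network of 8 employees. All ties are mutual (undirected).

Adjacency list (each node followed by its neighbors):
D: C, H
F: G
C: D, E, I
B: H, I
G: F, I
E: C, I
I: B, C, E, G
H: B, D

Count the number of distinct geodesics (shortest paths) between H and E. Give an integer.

2

The shortest distance is 3. The length-3 paths are: H–B–I–E; H–D–C–E.
That gives 2 distinct shortest paths.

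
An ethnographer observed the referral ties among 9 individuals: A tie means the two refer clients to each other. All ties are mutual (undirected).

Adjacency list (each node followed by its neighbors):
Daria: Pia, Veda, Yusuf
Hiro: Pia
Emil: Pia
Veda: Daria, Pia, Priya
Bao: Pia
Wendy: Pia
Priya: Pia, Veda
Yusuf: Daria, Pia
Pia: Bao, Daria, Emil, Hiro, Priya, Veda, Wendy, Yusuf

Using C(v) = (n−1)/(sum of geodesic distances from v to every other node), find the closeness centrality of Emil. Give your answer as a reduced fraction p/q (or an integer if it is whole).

Distances from Emil: Bao:2, Daria:2, Hiro:2, Pia:1, Priya:2, Veda:2, Wendy:2, Yusuf:2. Sum = 15.
n = 9, so closeness = 8/15.

8/15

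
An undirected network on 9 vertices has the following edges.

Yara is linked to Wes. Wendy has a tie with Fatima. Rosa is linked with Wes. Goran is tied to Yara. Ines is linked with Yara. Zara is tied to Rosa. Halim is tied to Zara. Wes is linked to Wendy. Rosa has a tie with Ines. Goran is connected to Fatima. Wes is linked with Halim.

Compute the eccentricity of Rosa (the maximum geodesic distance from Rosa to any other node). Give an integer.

3

Distances from Rosa: Fatima:3, Goran:3, Halim:2, Ines:1, Wendy:2, Wes:1, Yara:2, Zara:1.
The largest is 3 (to Goran and Fatima), so the eccentricity of Rosa is 3.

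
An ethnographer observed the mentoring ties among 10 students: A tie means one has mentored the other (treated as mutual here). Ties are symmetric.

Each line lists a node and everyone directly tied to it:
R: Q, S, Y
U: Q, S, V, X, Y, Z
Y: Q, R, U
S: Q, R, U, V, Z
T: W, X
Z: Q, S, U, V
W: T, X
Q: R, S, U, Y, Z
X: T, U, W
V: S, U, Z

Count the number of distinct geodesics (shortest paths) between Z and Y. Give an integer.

The shortest distance is 2. The length-2 paths are: Z–Q–Y; Z–U–Y.
That gives 2 distinct shortest paths.

2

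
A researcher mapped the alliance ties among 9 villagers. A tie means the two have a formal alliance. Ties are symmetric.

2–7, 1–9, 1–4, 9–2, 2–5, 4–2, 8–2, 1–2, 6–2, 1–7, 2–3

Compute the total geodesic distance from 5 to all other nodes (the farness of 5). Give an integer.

Distances from 5: 1:2, 2:1, 3:2, 4:2, 6:2, 7:2, 8:2, 9:2.
Sum = 2 + 1 + 2 + 2 + 2 + 2 + 2 + 2 = 15.

15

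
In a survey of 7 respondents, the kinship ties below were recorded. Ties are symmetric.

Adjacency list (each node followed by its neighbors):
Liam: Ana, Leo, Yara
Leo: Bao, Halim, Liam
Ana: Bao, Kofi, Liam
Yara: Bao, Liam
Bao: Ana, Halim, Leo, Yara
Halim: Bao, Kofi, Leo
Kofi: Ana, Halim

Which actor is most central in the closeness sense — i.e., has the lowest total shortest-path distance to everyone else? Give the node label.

Farness (sum of distances to all others) for each node — Ana:9, Bao:8, Halim:9, Kofi:11, Leo:9, Liam:9, Yara:11.
The smallest farness is 8, for Bao, so Bao has the highest closeness.

Bao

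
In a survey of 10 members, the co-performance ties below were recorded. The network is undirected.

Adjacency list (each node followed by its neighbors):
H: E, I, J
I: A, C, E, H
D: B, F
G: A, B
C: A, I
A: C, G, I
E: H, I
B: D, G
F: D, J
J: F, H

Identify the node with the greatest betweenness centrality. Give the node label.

Unnormalized betweenness of each node: A:19/2, B:11/2, C:0, D:9/2, E:0, F:11/2, G:15/2, H:19/2, I:23/2, J:15/2.
I has the largest value, 23/2, making it the main broker — the node through which the most shortest paths run.

I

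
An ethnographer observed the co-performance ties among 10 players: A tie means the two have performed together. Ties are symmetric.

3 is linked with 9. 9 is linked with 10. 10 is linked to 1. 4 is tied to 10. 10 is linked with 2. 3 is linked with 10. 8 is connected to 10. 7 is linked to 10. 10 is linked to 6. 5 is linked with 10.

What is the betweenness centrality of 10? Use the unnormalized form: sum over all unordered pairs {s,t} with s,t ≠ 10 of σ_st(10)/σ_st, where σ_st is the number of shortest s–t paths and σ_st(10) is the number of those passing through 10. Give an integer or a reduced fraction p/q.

35

Pairs whose geodesics pass through 10 — 2–7: 1; 2–3: 1; 2–8: 1; 2–4: 1; 2–9: 1; 2–5: 1; 2–6: 1; 2–1: 1; 7–3: 1; 7–8: 1; 7–4: 1; 7–9: 1; 7–5: 1; 7–6: 1 … (+21 more pairs).
All other pairs contribute 0.
Summing the contributions gives betweenness(10) = 35.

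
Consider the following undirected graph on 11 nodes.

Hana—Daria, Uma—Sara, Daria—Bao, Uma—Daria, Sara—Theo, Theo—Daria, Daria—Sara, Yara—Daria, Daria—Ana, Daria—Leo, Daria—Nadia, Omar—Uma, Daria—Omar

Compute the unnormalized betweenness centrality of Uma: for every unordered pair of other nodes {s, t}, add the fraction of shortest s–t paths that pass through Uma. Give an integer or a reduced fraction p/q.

1/2

Pairs whose geodesics pass through Uma — Sara–Omar: 1/2.
All other pairs contribute 0.
Summing the contributions gives betweenness(Uma) = 1/2.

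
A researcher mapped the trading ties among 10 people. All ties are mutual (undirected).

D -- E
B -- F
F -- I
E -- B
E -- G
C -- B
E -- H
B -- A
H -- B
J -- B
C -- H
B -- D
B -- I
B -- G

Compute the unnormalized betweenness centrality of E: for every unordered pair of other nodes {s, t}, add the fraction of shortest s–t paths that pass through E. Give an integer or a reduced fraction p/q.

3/2

Pairs whose geodesics pass through E — G–H: 1/2; G–D: 1/2; H–D: 1/2.
All other pairs contribute 0.
Summing the contributions gives betweenness(E) = 3/2.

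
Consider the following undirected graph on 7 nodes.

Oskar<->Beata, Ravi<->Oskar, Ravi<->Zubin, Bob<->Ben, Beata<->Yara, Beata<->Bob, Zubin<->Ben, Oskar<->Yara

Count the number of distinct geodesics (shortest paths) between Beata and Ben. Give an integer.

The shortest distance is 2, and the only length-2 path is Beata–Bob–Ben. So there is exactly 1 shortest path.

1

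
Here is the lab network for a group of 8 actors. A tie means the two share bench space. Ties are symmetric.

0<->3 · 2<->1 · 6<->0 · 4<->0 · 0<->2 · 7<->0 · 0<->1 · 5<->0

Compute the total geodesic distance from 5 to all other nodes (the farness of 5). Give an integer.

Distances from 5: 0:1, 1:2, 2:2, 3:2, 4:2, 6:2, 7:2.
Sum = 1 + 2 + 2 + 2 + 2 + 2 + 2 = 13.

13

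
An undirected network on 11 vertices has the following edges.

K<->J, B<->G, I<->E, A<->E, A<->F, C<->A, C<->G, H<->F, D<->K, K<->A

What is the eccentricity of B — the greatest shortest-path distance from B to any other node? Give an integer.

Distances from B: A:3, C:2, D:5, E:4, F:4, G:1, H:5, I:5, J:5, K:4.
The largest is 5 (to I, H, J, and D), so the eccentricity of B is 5.

5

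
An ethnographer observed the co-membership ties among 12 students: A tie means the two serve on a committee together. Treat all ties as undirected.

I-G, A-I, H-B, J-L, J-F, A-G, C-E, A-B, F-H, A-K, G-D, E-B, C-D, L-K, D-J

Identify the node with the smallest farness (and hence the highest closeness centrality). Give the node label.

Farness (sum of distances to all others) for each node — A:21, B:22, C:27, D:22, E:27, F:27, G:23, H:26, I:27, J:23, K:26, L:27.
The smallest farness is 21, for A, so A has the highest closeness.

A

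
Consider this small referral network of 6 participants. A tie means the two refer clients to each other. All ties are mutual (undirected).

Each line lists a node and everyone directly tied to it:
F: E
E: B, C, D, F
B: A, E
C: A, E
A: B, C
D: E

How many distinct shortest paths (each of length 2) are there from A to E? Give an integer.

2

The shortest distance is 2. The length-2 paths are: A–C–E; A–B–E.
That gives 2 distinct shortest paths.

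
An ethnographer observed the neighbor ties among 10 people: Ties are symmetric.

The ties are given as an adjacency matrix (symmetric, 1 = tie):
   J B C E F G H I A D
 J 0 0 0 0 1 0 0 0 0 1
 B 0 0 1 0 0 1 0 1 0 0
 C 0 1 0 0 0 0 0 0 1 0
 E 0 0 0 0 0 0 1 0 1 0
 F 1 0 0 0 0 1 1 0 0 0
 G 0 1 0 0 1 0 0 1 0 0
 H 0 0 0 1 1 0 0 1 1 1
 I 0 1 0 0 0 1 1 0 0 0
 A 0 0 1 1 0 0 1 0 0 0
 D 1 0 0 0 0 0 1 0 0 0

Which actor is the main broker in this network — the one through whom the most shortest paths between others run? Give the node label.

H

Unnormalized betweenness of each node: A:14/3, B:19/6, C:11/6, D:13/6, E:0, F:41/6, G:11/3, H:50/3, I:25/6, J:5/6.
H has the largest value, 50/3, making it the main broker — the node through which the most shortest paths run.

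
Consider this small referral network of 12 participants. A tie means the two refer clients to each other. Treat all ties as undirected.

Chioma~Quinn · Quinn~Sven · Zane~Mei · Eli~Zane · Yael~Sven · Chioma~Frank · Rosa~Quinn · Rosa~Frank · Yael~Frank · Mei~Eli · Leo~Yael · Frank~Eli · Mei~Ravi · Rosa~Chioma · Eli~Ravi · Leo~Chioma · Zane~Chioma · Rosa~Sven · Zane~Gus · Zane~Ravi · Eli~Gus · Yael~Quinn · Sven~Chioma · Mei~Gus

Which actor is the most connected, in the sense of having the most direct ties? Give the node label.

Chioma

Degrees — Chioma:6, Eli:5, Frank:4, Gus:3, Leo:2, Mei:4, Quinn:4, Ravi:3, Rosa:4, Sven:4, Yael:4, Zane:5.
The maximum is 6, attained only by Chioma.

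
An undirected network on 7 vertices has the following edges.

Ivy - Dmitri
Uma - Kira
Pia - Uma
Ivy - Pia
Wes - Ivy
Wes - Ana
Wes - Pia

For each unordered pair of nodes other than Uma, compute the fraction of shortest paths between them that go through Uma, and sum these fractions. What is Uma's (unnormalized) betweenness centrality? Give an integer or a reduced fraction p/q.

5

Pairs whose geodesics pass through Uma — Kira–Pia: 1; Kira–Wes: 1; Kira–Ana: 1; Kira–Ivy: 1; Kira–Dmitri: 1.
All other pairs contribute 0.
Summing the contributions gives betweenness(Uma) = 5.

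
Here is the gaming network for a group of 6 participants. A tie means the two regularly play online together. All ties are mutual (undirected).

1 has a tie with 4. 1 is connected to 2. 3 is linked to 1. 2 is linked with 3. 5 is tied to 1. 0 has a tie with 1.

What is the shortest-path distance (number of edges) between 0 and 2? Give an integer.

One shortest route is 0 – 1 – 2, which uses 2 edges, and 0 and 2 are not directly tied, so nothing shorter exists. So d(0,2) = 2.

2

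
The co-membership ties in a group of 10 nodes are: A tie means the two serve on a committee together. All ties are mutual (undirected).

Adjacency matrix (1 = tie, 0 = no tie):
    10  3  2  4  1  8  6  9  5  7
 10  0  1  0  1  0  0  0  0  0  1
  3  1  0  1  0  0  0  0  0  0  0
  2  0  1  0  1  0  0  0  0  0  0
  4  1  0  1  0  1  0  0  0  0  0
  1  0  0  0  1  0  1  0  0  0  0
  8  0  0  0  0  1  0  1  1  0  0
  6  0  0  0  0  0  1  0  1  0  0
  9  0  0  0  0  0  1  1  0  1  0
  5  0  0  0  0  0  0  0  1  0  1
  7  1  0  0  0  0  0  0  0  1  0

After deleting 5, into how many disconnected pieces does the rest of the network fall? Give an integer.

1

5's neighbors (7 and 9) remain reachable from one another through other ties, so the rest of the network stays in one piece.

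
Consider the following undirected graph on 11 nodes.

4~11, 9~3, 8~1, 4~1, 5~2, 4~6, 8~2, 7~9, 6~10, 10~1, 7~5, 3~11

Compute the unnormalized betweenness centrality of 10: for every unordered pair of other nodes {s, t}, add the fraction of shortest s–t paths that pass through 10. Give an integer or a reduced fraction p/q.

Pairs whose geodesics pass through 10 — 6–1: 1/2; 6–8: 1/2; 6–2: 1/2; 6–5: 1/2.
All other pairs contribute 0.
Summing the contributions gives betweenness(10) = 2.

2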